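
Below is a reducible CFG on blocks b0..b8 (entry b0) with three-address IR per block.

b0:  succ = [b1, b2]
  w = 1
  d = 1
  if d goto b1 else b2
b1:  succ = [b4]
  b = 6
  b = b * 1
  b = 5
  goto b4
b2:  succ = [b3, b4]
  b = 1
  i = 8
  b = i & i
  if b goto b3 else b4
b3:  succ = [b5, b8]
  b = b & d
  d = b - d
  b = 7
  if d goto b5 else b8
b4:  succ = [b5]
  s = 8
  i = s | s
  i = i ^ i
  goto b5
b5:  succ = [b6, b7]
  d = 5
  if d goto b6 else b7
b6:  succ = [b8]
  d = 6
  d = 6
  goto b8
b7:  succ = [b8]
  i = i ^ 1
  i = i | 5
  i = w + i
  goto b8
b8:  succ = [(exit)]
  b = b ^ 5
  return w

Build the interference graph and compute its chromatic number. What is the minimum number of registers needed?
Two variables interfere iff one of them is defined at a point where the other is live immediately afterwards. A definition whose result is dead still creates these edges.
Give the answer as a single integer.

Answer: 4

Analysis:
Block summaries:
  b0 def {d,w} use ∅
  b1 def {b} use ∅
  b2 def {b,i} use ∅
  b3 def {b,d} use {b,d}
  b4 def {i,s} use ∅
  b5 def {d} use ∅
  b6 def {d} use ∅
  b7 def {i} use {i,w}
  b8 def {b} use {b,w}

Live sets:
  live b0: ∅→{d,w}
  live b1: {w}→{b,w}
  live b2: {d,w}→{b,d,i,w}
  live b3: {b,d,i,w}→{b,i,w}
  live b4: {b,w}→{b,i,w}
  live b5: {b,i,w}→{b,i,w}
  live b6: {b,w}→{b,w}
  live b7: {b,i,w}→{b,w}
  live b8: {b,w}→∅

Interference:
  b: {d,i,s,w}
  d: {b,i,w}
  i: {b,d,w}
  s: {b,w}
  w: {b,d,i,s}

Chromatic number:
  clique {b,d,i,w} ⇒ need ≥ 4
  4-colouring: c0={b}  c1={w}  c2={d,s}  c3={i}
  χ = 4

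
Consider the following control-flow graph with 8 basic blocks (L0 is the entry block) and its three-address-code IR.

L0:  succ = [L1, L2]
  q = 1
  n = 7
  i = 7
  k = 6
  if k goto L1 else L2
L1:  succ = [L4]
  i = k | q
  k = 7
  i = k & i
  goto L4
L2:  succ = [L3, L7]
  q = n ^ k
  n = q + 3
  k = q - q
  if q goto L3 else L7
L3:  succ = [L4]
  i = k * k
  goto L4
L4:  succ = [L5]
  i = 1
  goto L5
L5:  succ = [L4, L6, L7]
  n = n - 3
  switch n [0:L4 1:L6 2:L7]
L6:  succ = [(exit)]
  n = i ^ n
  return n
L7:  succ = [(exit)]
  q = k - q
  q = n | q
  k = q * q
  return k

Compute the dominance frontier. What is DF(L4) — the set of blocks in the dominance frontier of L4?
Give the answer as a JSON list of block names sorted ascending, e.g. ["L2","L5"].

Answer: ["L4", "L7"]

Working:
idom tree: L1←L0 L2←L0 L3←L2 L4←L0 L5←L4 L6←L5 L7←L0
Dom∩ at merges:
  L4: preds {L1,L3,L5}: {L0,L1} ∩ {L0,L2,L3} ∩ {L0,L4,L5} = {L0}; idom=L0
  L7: preds {L2,L5}: {L0,L2} ∩ {L0,L4,L5} = {L0}; idom=L0

Frontier:
  join L4 pred L1: L1 stop@L0
  join L4 pred L3: L3→L2 stop@L0
  join L4 pred L5: L5→L4 stop@L0
  join L7 pred L2: L2 stop@L0
  join L7 pred L5: L5→L4 stop@L0
  DF(L0)=∅
  DF(L1)={L4}
  DF(L2)={L4,L7}
  DF(L3)={L4}
  DF(L4)={L4,L7}
  DF(L5)={L4,L7}
  DF(L6)=∅
  DF(L7)=∅

DF(L4) = ["L4", "L7"]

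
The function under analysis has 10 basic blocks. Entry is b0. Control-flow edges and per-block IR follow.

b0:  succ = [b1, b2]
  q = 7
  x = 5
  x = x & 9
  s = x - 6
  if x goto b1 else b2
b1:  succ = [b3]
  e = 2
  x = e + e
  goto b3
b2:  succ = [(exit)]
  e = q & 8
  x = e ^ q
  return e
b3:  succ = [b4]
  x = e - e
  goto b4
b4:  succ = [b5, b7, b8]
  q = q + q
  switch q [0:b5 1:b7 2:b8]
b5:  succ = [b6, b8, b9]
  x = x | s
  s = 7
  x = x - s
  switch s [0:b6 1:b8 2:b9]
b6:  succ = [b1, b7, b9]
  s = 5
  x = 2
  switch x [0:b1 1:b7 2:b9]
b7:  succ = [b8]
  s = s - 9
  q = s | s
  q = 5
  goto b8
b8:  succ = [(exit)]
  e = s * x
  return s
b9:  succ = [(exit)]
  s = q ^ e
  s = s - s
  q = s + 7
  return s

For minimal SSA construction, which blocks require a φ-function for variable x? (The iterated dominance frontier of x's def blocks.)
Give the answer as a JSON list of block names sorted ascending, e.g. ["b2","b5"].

Answer: ["b1", "b7", "b8", "b9"]

Analysis:
idom tree: b1←b0 b2←b0 b3←b1 b4←b3 b5←b4 b6←b5 b7←b4 b8←b4 b9←b5
Join-block Dom:
  b1: preds {b0,b6}: {b0} ∩ {b0,b1,b3,b4,b5,b6} = {b0}; idom=b0
  b7: preds {b4,b6}: {b0,b1,b3,b4} ∩ {b0,b1,b3,b4,b5,b6} = {b0,b1,b3,b4}; idom=b4
  b8: preds {b4,b5,b7}: {b0,b1,b3,b4} ∩ {b0,b1,b3,b4,b5} ∩ {b0,b1,b3,b4,b7} = {b0,b1,b3,b4}; idom=b4
  b9: preds {b5,b6}: {b0,b1,b3,b4,b5} ∩ {b0,b1,b3,b4,b5,b6} = {b0,b1,b3,b4,b5}; idom=b5

Frontier:
  b1←b0: walk · to b0
  b1←b6: walk b6→b5→b4→b3→b1 to b0
  b7←b4: walk · to b4
  b7←b6: walk b6→b5 to b4
  b8←b4: walk · to b4
  b8←b5: walk b5 to b4
  b8←b7: walk b7 to b4
  b9←b5: walk · to b5
  b9←b6: walk b6 to b5
  b0 → ∅
  b1 → {b1}
  b2 → ∅
  b3 → {b1}
  b4 → {b1}
  b5 → {b1,b7,b8}
  b6 → {b1,b7,b9}
  b7 → {b8}
  b8 → ∅
  b9 → ∅

φ for x: defs {b0,b1,b2,b3,b5,b6}
  DF⁺ = {b1,b7,b8,b9}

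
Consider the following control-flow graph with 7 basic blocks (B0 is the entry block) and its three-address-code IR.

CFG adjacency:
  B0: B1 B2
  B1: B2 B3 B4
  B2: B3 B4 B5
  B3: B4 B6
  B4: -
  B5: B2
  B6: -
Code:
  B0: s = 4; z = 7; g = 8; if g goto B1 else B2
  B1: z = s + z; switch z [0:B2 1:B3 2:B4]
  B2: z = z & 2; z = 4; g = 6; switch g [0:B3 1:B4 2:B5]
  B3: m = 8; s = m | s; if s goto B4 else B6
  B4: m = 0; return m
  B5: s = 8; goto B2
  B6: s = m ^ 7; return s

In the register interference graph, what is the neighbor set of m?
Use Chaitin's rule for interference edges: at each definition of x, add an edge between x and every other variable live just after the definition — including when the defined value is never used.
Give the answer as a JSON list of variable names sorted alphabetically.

Answer: ["s"]

Derivation:
def/use:
  B0: def={g,s,z} ue=∅
  B1: def={z} ue={s,z}
  B2: def={g,z} ue={z}
  B3: def={m,s} ue={s}
  B4: def={m} ue=∅
  B5: def={s} ue=∅
  B6: def={s} ue={m}

Live sets:
  live B0: ∅→{s,z}
  live B1: {s,z}→{s,z}
  live B2: {s,z}→{s,z}
  live B3: {s}→{m}
  live B4: ∅→∅
  live B5: {z}→{s,z}
  live B6: {m}→∅

Conflict graph:
  g — {s,z}
  m — {s}
  s — {g,m,z}
  z — {g,s}

N(m) = ["s"]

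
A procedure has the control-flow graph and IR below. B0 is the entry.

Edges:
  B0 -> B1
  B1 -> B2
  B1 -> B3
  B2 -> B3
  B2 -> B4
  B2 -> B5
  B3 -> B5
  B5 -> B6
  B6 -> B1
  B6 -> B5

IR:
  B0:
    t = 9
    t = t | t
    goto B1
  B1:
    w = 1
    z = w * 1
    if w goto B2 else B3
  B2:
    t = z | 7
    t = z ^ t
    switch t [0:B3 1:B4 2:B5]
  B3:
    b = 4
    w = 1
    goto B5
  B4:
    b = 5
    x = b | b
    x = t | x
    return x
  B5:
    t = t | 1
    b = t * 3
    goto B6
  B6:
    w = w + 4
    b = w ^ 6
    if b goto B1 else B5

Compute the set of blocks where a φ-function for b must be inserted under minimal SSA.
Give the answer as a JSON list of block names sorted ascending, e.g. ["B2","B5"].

idom tree: B1←B0 B2←B1 B3←B1 B4←B2 B5←B1 B6←B5
Dom∩ at merges:
  B1: preds {B0,B6}: {B0} ∩ {B0,B1,B5,B6} = {B0}; idom=B0
  B3: preds {B1,B2}: {B0,B1} ∩ {B0,B1,B2} = {B0,B1}; idom=B1
  B5: preds {B2,B3,B6}: {B0,B1,B2} ∩ {B0,B1,B3} ∩ {B0,B1,B5,B6} = {B0,B1}; idom=B1

DF walk-up:
  B1←B0: walk · to B0
  B1←B6: walk B6→B5→B1 to B0
  B3←B1: walk · to B1
  B3←B2: walk B2 to B1
  B5←B2: walk B2 to B1
  B5←B3: walk B3 to B1
  B5←B6: walk B6→B5 to B1
  B0 → ∅
  B1 → {B1}
  B2 → {B3,B5}
  B3 → {B5}
  B4 → ∅
  B5 → {B1,B5}
  B6 → {B1,B5}

φ for b: defs {B3,B4,B5,B6}
  DF⁺ = {B1,B5}

Answer: ["B1", "B5"]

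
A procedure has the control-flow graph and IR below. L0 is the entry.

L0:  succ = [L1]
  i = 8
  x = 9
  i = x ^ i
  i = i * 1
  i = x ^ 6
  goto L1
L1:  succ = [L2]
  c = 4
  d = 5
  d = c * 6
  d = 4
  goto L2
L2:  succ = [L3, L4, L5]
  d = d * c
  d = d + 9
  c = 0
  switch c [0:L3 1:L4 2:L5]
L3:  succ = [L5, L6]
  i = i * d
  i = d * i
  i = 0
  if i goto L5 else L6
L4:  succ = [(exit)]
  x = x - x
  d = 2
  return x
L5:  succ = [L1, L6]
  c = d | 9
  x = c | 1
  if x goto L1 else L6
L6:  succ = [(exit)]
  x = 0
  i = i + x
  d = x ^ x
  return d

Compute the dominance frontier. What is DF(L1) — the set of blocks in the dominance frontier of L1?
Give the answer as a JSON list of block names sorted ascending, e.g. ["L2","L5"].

idom tree: L1←L0 L2←L1 L3←L2 L4←L2 L5←L2 L6←L2
Dom at joins:
  L1: preds {L0,L5}: {L0} ∩ {L0,L1,L2,L5} = {L0}; idom=L0
  L5: preds {L2,L3}: {L0,L1,L2} ∩ {L0,L1,L2,L3} = {L0,L1,L2}; idom=L2
  L6: preds {L3,L5}: {L0,L1,L2,L3} ∩ {L0,L1,L2,L5} = {L0,L1,L2}; idom=L2

Frontier:
  join L1 pred L0: · stop@L0
  join L1 pred L5: L5→L2→L1 stop@L0
  join L5 pred L2: · stop@L2
  join L5 pred L3: L3 stop@L2
  join L6 pred L3: L3 stop@L2
  join L6 pred L5: L5 stop@L2
  DF(L0)=∅
  DF(L1)={L1}
  DF(L2)={L1}
  DF(L3)={L5,L6}
  DF(L4)=∅
  DF(L5)={L1,L6}
  DF(L6)=∅

DF(L1) = ["L1"]

Answer: ["L1"]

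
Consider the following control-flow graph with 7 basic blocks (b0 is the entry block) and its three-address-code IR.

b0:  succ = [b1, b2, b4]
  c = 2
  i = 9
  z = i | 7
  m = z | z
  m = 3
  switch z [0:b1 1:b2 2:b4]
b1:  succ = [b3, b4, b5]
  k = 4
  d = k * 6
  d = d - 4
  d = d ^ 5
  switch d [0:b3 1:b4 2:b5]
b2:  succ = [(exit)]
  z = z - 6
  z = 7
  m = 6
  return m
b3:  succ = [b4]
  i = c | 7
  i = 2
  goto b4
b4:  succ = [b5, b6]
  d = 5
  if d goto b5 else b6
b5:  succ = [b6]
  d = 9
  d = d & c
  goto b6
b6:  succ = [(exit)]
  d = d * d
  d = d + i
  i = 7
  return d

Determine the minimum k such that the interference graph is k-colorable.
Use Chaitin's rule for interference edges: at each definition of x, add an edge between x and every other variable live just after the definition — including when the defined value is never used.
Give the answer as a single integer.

Answer: 4

Derivation:
Block summaries:
  b0 def {c,i,m,z} use ∅
  b1 def {d,k} use ∅
  b2 def {m,z} use {z}
  b3 def {i} use {c}
  b4 def {d} use ∅
  b5 def {d} use {c}
  b6 def {d,i} use {d,i}

Live sets:
  b0: in=∅ out={c,i,z}
  b1: in={c,i} out={c,i}
  b2: in={z} out=∅
  b3: in={c} out={c,i}
  b4: in={c,i} out={c,d,i}
  b5: in={c,i} out={d,i}
  b6: in={d,i} out=∅

Interfere edges:
  c↔{d,i,k,m,z}
  d↔{c,i}
  i↔{c,d,k,m,z}
  k↔{c,i}
  m↔{c,i,z}
  z↔{c,i,m}

Chromatic number:
  {c,i,m,z} pairwise interfere (4-clique) ⇒ χ ≥ 4
  assign c→r0 d→r2 i→r1 k→r2 m→r2 z→r3 — no edge inside a register ⇒ χ ≤ 4
  χ = 4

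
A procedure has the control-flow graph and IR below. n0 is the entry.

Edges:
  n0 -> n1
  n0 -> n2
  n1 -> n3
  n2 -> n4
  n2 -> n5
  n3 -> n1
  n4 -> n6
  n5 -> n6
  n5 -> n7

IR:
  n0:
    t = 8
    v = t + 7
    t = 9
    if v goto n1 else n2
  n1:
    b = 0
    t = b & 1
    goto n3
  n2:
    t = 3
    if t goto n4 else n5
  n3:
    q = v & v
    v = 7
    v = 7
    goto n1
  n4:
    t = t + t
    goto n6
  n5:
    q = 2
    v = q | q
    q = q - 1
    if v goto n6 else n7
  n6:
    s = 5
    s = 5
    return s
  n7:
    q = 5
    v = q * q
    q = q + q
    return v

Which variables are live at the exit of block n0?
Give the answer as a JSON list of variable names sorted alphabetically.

Block summaries:
  n0: def={t,v} ue=∅
  n1: def={b,t} ue=∅
  n2: def={t} ue=∅
  n3: def={q,v} ue={v}
  n4: def={t} ue={t}
  n5: def={q,v} ue=∅
  n6: def={s} ue=∅
  n7: def={q,v} ue=∅

Live sets:
  n0 li=∅ lo={v}
  n1 li={v} lo={v}
  n2 li=∅ lo={t}
  n3 li={v} lo={v}
  n4 li={t} lo=∅
  n5 li=∅ lo=∅
  n6 li=∅ lo=∅
  n7 li=∅ lo=∅

live-out(n0) = ["v"]

Answer: ["v"]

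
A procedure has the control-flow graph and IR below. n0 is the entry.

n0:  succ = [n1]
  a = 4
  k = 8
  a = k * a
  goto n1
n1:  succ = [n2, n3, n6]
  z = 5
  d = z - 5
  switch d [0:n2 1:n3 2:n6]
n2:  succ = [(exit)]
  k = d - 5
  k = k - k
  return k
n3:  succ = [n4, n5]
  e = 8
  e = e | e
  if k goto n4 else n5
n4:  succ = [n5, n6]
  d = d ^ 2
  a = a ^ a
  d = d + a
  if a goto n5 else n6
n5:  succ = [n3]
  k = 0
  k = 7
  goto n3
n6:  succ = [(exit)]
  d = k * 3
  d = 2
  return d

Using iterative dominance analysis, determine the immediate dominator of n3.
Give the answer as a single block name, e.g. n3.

idom tree: n1←n0 n2←n1 n3←n1 n4←n3 n5←n3 n6←n1
Join-block Dom:
  n3: preds {n1,n5}: {n0,n1} ∩ {n0,n1,n3,n5} = {n0,n1}; idom=n1
  n5: preds {n3,n4}: {n0,n1,n3} ∩ {n0,n1,n3,n4} = {n0,n1,n3}; idom=n3
  n6: preds {n1,n4}: {n0,n1} ∩ {n0,n1,n3,n4} = {n0,n1}; idom=n1

idom(n3) = n1

Answer: n1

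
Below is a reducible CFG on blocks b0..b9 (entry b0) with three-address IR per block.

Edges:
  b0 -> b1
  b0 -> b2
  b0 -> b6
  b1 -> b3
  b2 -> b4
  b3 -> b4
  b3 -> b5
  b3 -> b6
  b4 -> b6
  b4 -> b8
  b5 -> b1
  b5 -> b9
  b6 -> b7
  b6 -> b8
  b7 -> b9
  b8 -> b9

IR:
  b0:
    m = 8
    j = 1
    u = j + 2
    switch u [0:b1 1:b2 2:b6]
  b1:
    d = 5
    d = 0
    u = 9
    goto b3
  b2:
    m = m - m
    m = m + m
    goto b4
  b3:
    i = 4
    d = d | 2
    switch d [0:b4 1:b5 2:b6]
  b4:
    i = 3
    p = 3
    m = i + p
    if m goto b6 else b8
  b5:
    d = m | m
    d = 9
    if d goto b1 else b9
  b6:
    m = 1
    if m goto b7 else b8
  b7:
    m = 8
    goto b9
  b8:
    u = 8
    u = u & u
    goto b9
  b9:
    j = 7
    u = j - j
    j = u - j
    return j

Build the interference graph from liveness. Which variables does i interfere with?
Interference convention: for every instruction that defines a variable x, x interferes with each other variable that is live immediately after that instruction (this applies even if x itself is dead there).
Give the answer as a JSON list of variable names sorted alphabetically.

def/use:
  b0 def {j,m,u} use ∅
  b1 def {d,u} use ∅
  b2 def {m} use {m}
  b3 def {d,i} use {d}
  b4 def {i,m,p} use ∅
  b5 def {d} use {m}
  b6 def {m} use ∅
  b7 def {m} use ∅
  b8 def {u} use ∅
  b9 def {j,u} use ∅

Backward fixpoint:
  b0: in=∅ out={m}
  b1: in={m} out={d,m}
  b2: in={m} out=∅
  b3: in={d,m} out={m}
  b4: in=∅ out=∅
  b5: in={m} out={m}
  b6: in=∅ out=∅
  b7: in=∅ out=∅
  b8: in=∅ out=∅
  b9: in=∅ out=∅

Conflict graph:
  d: {i,m,u}
  i: {d,m,p}
  j: {m,u}
  m: {d,i,j,u}
  p: {i}
  u: {d,j,m}

N(i) = ["d", "m", "p"]

Answer: ["d", "m", "p"]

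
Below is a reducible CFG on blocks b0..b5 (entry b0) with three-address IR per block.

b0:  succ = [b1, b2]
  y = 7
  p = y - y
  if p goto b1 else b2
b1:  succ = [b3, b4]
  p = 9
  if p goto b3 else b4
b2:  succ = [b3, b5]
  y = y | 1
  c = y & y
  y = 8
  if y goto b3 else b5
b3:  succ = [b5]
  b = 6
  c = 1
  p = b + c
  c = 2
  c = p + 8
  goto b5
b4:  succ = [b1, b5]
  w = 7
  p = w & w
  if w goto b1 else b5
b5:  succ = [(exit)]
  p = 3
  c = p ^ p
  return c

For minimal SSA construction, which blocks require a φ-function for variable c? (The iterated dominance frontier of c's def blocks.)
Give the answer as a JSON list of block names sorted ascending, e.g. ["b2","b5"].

idom tree: b1←b0 b2←b0 b3←b0 b4←b1 b5←b0
Dom∩ at merges:
  b1: preds {b0,b4}: {b0} ∩ {b0,b1,b4} = {b0}; idom=b0
  b3: preds {b1,b2}: {b0,b1} ∩ {b0,b2} = {b0}; idom=b0
  b5: preds {b2,b3,b4}: {b0,b2} ∩ {b0,b3} ∩ {b0,b1,b4} = {b0}; idom=b0

DF walk-up:
  join b1 pred b0: · stop@b0
  join b1 pred b4: b4→b1 stop@b0
  join b3 pred b1: b1 stop@b0
  join b3 pred b2: b2 stop@b0
  join b5 pred b2: b2 stop@b0
  join b5 pred b3: b3 stop@b0
  join b5 pred b4: b4→b1 stop@b0
  DF(b0)=∅
  DF(b1)={b1,b3,b5}
  DF(b2)={b3,b5}
  DF(b3)={b5}
  DF(b4)={b1,b5}
  DF(b5)=∅

φ for c: defs {b2,b3,b5}
  DF⁺ = {b3,b5}

Answer: ["b3", "b5"]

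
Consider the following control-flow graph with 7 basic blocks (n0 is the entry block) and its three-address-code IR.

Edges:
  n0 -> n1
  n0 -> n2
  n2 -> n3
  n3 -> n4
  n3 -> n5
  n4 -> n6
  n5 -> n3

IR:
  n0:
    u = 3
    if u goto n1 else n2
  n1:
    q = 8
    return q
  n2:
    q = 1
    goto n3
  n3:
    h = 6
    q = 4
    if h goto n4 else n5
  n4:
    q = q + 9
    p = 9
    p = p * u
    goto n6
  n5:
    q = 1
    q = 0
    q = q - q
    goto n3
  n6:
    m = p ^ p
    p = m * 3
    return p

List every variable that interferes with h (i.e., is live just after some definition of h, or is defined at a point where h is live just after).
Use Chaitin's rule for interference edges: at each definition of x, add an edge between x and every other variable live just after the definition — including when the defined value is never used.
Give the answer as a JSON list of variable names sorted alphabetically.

Answer: ["q", "u"]

Working:
Per-block:
  n0: def={u} ue=∅
  n1: def={q} ue=∅
  n2: def={q} ue=∅
  n3: def={h,q} ue=∅
  n4: def={p,q} ue={q,u}
  n5: def={q} ue=∅
  n6: def={m,p} ue={p}

Live sets:
  live n0: ∅→{u}
  live n1: ∅→∅
  live n2: {u}→{u}
  live n3: {u}→{q,u}
  live n4: {q,u}→{p}
  live n5: {u}→{u}
  live n6: {p}→∅

Conflict graph:
  h↔{q,u}
  m↔∅
  p↔{u}
  q↔{h,u}
  u↔{h,p,q}

N(h) = ["q", "u"]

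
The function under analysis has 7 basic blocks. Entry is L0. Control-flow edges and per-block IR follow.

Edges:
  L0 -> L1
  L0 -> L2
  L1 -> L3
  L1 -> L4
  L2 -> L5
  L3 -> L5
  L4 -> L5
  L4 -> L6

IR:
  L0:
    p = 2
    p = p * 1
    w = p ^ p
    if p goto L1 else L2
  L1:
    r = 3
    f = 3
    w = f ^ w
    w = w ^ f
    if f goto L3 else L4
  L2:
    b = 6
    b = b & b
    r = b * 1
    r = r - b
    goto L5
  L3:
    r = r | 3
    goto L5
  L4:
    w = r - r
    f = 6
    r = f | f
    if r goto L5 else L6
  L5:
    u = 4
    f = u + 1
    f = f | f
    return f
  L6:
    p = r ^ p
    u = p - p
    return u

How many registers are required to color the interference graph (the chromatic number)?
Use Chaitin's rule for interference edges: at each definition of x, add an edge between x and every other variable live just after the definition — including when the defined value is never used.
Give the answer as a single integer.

Answer: 4

Working:
def/use:
  L0 def {p,w} use ∅
  L1 def {f,r,w} use {w}
  L2 def {b,r} use ∅
  L3 def {r} use {r}
  L4 def {f,r,w} use {r}
  L5 def {f,u} use ∅
  L6 def {p,u} use {p,r}

Liveness:
  L0 li=∅ lo={p,w}
  L1 li={p,w} lo={p,r}
  L2 li=∅ lo=∅
  L3 li={r} lo=∅
  L4 li={p,r} lo={p,r}
  L5 li=∅ lo=∅
  L6 li={p,r} lo=∅

Interference:
  b↔{r}
  f↔{p,r,w}
  p↔{f,r,w}
  r↔{b,f,p,w}
  u↔∅
  w↔{f,p,r}

Colouring:
  clique {f,p,r,w} ⇒ need ≥ 4
  assign b→R1 f→R1 p→R2 r→R0 u→R0 w→R3 — no edge inside a register ⇒ χ ≤ 4
  χ = 4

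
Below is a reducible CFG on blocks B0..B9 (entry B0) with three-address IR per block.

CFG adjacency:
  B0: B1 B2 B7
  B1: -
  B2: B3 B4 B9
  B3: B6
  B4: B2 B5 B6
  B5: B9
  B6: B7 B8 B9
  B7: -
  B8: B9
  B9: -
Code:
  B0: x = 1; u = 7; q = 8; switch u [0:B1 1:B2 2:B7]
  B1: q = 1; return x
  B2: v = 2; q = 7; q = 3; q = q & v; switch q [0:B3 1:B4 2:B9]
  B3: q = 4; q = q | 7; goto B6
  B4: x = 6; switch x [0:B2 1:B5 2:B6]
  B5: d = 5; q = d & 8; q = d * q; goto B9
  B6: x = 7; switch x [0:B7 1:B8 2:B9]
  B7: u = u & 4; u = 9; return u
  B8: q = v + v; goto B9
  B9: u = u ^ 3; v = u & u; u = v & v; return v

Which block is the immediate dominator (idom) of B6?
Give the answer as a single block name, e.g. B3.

Answer: B2

Analysis:
idom tree: B1←B0 B2←B0 B3←B2 B4←B2 B5←B4 B6←B2 B7←B0 B8←B6 B9←B2
Dom∩ at merges:
  B2: preds {B0,B4}: {B0} ∩ {B0,B2,B4} = {B0}; idom=B0
  B6: preds {B3,B4}: {B0,B2,B3} ∩ {B0,B2,B4} = {B0,B2}; idom=B2
  B7: preds {B0,B6}: {B0} ∩ {B0,B2,B6} = {B0}; idom=B0
  B9: preds {B2,B5,B6,B8}: {B0,B2} ∩ {B0,B2,B4,B5} ∩ {B0,B2,B6} ∩ {B0,B2,B6,B8} = {B0,B2}; idom=B2

idom(B6) = B2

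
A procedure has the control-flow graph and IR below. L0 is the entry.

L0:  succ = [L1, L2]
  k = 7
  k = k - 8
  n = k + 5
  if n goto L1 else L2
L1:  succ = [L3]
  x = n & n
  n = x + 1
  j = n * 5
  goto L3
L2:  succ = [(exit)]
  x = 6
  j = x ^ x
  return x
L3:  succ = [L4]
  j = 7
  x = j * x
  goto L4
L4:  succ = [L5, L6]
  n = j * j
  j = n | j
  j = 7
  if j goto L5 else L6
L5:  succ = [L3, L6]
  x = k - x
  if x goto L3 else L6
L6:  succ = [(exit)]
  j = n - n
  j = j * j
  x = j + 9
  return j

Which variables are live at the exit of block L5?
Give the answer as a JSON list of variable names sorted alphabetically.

Answer: ["k", "n", "x"]

Working:
Block summaries:
  L0: def={k,n} ue=∅
  L1: def={j,n,x} ue={n}
  L2: def={j,x} ue=∅
  L3: def={j,x} ue={x}
  L4: def={j,n} ue={j}
  L5: def={x} ue={k,x}
  L6: def={j,x} ue={n}

Backward fixpoint:
  live L0: ∅→{k,n}
  live L1: {k,n}→{k,x}
  live L2: ∅→∅
  live L3: {k,x}→{j,k,x}
  live L4: {j,k,x}→{k,n,x}
  live L5: {k,n,x}→{k,n,x}
  live L6: {n}→∅

live-out(L5) = ["k", "n", "x"]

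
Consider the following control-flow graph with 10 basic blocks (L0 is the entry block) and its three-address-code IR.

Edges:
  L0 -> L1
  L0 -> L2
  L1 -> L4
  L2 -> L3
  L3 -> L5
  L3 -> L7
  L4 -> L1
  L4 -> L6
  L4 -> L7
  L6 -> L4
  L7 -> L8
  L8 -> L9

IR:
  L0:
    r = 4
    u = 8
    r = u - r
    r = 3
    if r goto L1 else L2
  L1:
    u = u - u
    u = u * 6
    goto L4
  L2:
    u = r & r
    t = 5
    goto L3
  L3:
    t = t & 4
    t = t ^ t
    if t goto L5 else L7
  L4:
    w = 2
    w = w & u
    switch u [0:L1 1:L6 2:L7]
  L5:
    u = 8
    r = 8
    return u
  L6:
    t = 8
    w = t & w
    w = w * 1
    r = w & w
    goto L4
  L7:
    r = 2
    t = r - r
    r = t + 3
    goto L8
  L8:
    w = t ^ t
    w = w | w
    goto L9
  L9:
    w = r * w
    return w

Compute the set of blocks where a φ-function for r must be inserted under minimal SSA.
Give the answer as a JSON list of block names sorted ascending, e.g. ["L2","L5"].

Answer: ["L1", "L4", "L7"]

Derivation:
idom tree: L1←L0 L2←L0 L3←L2 L4←L1 L5←L3 L6←L4 L7←L0 L8←L7 L9←L8
Dom∩ at merges:
  L1: preds {L0,L4}: {L0} ∩ {L0,L1,L4} = {L0}; idom=L0
  L4: preds {L1,L6}: {L0,L1} ∩ {L0,L1,L4,L6} = {L0,L1}; idom=L1
  L7: preds {L3,L4}: {L0,L2,L3} ∩ {L0,L1,L4} = {L0}; idom=L0

Frontier:
  join L1 pred L0: · stop@L0
  join L1 pred L4: L4→L1 stop@L0
  join L4 pred L1: · stop@L1
  join L4 pred L6: L6→L4 stop@L1
  join L7 pred L3: L3→L2 stop@L0
  join L7 pred L4: L4→L1 stop@L0
  DF(L0)=∅
  DF(L1)={L1,L7}
  DF(L2)={L7}
  DF(L3)={L7}
  DF(L4)={L1,L4,L7}
  DF(L5)=∅
  DF(L6)={L4}
  DF(L7)=∅
  DF(L8)=∅
  DF(L9)=∅

φ for r: defs {L0,L5,L6,L7}
  DF⁺ = {L1,L4,L7}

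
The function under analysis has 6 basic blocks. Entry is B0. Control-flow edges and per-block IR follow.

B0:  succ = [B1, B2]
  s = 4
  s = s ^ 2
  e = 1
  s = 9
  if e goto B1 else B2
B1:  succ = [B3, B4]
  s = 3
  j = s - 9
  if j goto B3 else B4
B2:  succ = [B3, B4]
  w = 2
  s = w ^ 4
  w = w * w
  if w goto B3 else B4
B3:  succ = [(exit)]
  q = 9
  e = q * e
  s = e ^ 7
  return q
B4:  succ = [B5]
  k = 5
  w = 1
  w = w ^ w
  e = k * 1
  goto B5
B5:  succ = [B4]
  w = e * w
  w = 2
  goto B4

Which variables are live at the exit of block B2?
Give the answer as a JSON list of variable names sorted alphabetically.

Answer: ["e"]

Working:
Block summaries:
  B0: def={e,s} ue=∅
  B1: def={j,s} ue=∅
  B2: def={s,w} ue=∅
  B3: def={e,q,s} ue={e}
  B4: def={e,k,w} ue=∅
  B5: def={w} ue={e,w}

Liveness:
  B0 li=∅ lo={e}
  B1 li={e} lo={e}
  B2 li={e} lo={e}
  B3 li={e} lo=∅
  B4 li=∅ lo={e,w}
  B5 li={e,w} lo=∅

live-out(B2) = ["e"]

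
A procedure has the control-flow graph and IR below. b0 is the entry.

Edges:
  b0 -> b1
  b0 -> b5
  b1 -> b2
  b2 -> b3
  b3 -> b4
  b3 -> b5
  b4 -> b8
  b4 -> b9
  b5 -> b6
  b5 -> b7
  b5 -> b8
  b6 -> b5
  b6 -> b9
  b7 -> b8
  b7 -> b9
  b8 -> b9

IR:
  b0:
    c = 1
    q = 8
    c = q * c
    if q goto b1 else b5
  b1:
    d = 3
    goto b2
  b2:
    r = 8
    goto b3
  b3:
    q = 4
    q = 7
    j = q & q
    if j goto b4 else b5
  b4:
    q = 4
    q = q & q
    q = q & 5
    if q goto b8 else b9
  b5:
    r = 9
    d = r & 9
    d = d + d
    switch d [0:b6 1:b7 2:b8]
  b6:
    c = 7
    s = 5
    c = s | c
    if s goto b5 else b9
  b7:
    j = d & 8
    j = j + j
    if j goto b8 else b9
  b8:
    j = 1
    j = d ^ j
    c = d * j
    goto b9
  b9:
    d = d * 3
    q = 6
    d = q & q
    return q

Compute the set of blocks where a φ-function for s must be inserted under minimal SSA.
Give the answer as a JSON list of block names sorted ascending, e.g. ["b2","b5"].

idom tree: b1←b0 b2←b1 b3←b2 b4←b3 b5←b0 b6←b5 b7←b5 b8←b0 b9←b0
Dom at joins:
  b5: preds {b0,b3,b6}: {b0} ∩ {b0,b1,b2,b3} ∩ {b0,b5,b6} = {b0}; idom=b0
  b8: preds {b4,b5,b7}: {b0,b1,b2,b3,b4} ∩ {b0,b5} ∩ {b0,b5,b7} = {b0}; idom=b0
  b9: preds {b4,b6,b7,b8}: {b0,b1,b2,b3,b4} ∩ {b0,b5,b6} ∩ {b0,b5,b7} ∩ {b0,b8} = {b0}; idom=b0

Frontier:
  b5←b0: walk · to b0
  b5←b3: walk b3→b2→b1 to b0
  b5←b6: walk b6→b5 to b0
  b8←b4: walk b4→b3→b2→b1 to b0
  b8←b5: walk b5 to b0
  b8←b7: walk b7→b5 to b0
  b9←b4: walk b4→b3→b2→b1 to b0
  b9←b6: walk b6→b5 to b0
  b9←b7: walk b7→b5 to b0
  b9←b8: walk b8 to b0
  b0 → ∅
  b1 → {b5,b8,b9}
  b2 → {b5,b8,b9}
  b3 → {b5,b8,b9}
  b4 → {b8,b9}
  b5 → {b5,b8,b9}
  b6 → {b5,b9}
  b7 → {b8,b9}
  b8 → {b9}
  b9 → ∅

φ for s: defs {b6}
  DF⁺ = {b5,b8,b9}

Answer: ["b5", "b8", "b9"]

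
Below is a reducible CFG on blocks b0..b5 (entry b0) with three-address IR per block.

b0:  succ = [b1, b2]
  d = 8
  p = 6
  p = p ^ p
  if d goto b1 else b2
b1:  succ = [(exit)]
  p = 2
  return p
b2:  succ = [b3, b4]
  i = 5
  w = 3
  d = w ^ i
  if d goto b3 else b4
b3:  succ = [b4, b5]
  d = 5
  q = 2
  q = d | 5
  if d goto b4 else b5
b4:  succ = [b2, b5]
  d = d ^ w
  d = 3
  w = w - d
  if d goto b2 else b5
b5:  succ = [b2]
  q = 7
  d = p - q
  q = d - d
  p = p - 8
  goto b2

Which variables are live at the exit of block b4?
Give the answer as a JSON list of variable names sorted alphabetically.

def/use:
  b0: {d,p} / ∅
  b1: {p} / ∅
  b2: {d,i,w} / ∅
  b3: {d,q} / ∅
  b4: {d,w} / {d,w}
  b5: {d,p,q} / {p}

Live sets:
  live b0: ∅→{p}
  live b1: ∅→∅
  live b2: {p}→{d,p,w}
  live b3: {p,w}→{d,p,w}
  live b4: {d,p,w}→{p}
  live b5: {p}→{p}

live-out(b4) = ["p"]

Answer: ["p"]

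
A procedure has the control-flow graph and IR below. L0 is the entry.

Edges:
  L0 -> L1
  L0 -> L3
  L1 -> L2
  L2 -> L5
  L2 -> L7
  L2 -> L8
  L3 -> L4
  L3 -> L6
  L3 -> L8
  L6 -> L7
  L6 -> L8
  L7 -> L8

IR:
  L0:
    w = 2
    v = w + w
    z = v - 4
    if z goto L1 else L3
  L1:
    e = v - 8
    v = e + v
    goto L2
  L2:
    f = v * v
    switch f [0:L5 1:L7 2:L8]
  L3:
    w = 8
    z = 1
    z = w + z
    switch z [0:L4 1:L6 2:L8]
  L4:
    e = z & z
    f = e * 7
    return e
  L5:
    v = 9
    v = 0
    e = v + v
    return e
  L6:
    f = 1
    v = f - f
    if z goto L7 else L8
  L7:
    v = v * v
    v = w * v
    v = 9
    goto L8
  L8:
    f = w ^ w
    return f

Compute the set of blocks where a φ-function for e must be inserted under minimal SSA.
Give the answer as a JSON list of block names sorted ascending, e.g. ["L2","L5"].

idom tree: L1←L0 L2←L1 L3←L0 L4←L3 L5←L2 L6←L3 L7←L0 L8←L0
Dom∩ at merges:
  L7: preds {L2,L6}: {L0,L1,L2} ∩ {L0,L3,L6} = {L0}; idom=L0
  L8: preds {L2,L3,L6,L7}: {L0,L1,L2} ∩ {L0,L3} ∩ {L0,L3,L6} ∩ {L0,L7} = {L0}; idom=L0

DF derivation:
  L7←L2: walk L2→L1 to L0
  L7←L6: walk L6→L3 to L0
  L8←L2: walk L2→L1 to L0
  L8←L3: walk L3 to L0
  L8←L6: walk L6→L3 to L0
  L8←L7: walk L7 to L0
  DF(L0)=∅
  DF(L1)={L7,L8}
  DF(L2)={L7,L8}
  DF(L3)={L7,L8}
  DF(L4)=∅
  DF(L5)=∅
  DF(L6)={L7,L8}
  DF(L7)={L8}
  DF(L8)=∅

φ for e: defs {L1,L4,L5}
  DF⁺ = {L7,L8}

Answer: ["L7", "L8"]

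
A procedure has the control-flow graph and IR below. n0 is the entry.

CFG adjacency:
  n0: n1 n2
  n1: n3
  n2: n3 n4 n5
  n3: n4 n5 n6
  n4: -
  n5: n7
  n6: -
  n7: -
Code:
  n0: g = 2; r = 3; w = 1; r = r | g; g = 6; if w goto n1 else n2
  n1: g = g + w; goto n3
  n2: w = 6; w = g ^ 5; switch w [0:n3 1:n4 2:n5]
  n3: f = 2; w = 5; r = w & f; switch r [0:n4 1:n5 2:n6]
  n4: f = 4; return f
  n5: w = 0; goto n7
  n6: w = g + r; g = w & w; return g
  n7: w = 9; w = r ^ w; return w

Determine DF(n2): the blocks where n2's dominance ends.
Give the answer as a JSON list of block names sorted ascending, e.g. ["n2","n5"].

Answer: ["n3", "n4", "n5"]

Analysis:
idom tree: n1←n0 n2←n0 n3←n0 n4←n0 n5←n0 n6←n3 n7←n5
Dom∩ at merges:
  n3: preds {n1,n2}: {n0,n1} ∩ {n0,n2} = {n0}; idom=n0
  n4: preds {n2,n3}: {n0,n2} ∩ {n0,n3} = {n0}; idom=n0
  n5: preds {n2,n3}: {n0,n2} ∩ {n0,n3} = {n0}; idom=n0

DF derivation:
  join n3 pred n1: n1 stop@n0
  join n3 pred n2: n2 stop@n0
  join n4 pred n2: n2 stop@n0
  join n4 pred n3: n3 stop@n0
  join n5 pred n2: n2 stop@n0
  join n5 pred n3: n3 stop@n0
  n0 → ∅
  n1 → {n3}
  n2 → {n3,n4,n5}
  n3 → {n4,n5}
  n4 → ∅
  n5 → ∅
  n6 → ∅
  n7 → ∅

DF(n2) = ["n3", "n4", "n5"]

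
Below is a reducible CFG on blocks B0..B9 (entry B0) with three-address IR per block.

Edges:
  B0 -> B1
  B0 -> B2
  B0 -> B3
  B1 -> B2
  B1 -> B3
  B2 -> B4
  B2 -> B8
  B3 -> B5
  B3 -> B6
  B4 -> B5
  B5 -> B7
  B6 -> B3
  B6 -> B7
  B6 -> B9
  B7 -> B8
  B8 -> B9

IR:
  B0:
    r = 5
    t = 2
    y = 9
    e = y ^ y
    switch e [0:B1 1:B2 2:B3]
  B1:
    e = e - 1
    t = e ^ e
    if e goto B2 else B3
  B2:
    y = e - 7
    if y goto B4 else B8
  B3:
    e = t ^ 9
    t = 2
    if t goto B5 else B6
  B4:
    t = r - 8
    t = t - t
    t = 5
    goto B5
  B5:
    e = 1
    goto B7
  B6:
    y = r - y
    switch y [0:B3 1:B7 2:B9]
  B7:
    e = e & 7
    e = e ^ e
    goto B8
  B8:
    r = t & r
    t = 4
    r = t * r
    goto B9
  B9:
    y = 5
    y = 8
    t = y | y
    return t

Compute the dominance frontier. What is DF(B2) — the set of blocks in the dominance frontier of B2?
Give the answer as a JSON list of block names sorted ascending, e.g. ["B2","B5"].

idom tree: B1←B0 B2←B0 B3←B0 B4←B2 B5←B0 B6←B3 B7←B0 B8←B0 B9←B0
Dom∩ at merges:
  B2: preds {B0,B1}: {B0} ∩ {B0,B1} = {B0}; idom=B0
  B3: preds {B0,B1,B6}: {B0} ∩ {B0,B1} ∩ {B0,B3,B6} = {B0}; idom=B0
  B5: preds {B3,B4}: {B0,B3} ∩ {B0,B2,B4} = {B0}; idom=B0
  B7: preds {B5,B6}: {B0,B5} ∩ {B0,B3,B6} = {B0}; idom=B0
  B8: preds {B2,B7}: {B0,B2} ∩ {B0,B7} = {B0}; idom=B0
  B9: preds {B6,B8}: {B0,B3,B6} ∩ {B0,B8} = {B0}; idom=B0

Frontier:
  join B2 pred B0: · stop@B0
  join B2 pred B1: B1 stop@B0
  join B3 pred B0: · stop@B0
  join B3 pred B1: B1 stop@B0
  join B3 pred B6: B6→B3 stop@B0
  join B5 pred B3: B3 stop@B0
  join B5 pred B4: B4→B2 stop@B0
  join B7 pred B5: B5 stop@B0
  join B7 pred B6: B6→B3 stop@B0
  join B8 pred B2: B2 stop@B0
  join B8 pred B7: B7 stop@B0
  join B9 pred B6: B6→B3 stop@B0
  join B9 pred B8: B8 stop@B0
  B0 → ∅
  B1 → {B2,B3}
  B2 → {B5,B8}
  B3 → {B3,B5,B7,B9}
  B4 → {B5}
  B5 → {B7}
  B6 → {B3,B7,B9}
  B7 → {B8}
  B8 → {B9}
  B9 → ∅

DF(B2) = ["B5", "B8"]

Answer: ["B5", "B8"]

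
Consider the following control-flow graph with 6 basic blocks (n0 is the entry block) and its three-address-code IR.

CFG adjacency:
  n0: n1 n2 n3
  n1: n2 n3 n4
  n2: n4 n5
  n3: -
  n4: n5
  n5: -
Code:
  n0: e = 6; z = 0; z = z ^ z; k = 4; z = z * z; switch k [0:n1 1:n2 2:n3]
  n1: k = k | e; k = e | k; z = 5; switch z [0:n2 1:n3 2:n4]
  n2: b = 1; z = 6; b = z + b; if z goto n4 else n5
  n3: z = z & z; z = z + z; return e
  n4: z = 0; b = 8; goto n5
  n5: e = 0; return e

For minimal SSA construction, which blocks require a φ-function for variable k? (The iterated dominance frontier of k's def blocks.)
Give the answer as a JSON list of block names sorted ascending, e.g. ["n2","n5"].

idom tree: n1←n0 n2←n0 n3←n0 n4←n0 n5←n0
Join-block Dom:
  n2: preds {n0,n1}: {n0} ∩ {n0,n1} = {n0}; idom=n0
  n3: preds {n0,n1}: {n0} ∩ {n0,n1} = {n0}; idom=n0
  n4: preds {n1,n2}: {n0,n1} ∩ {n0,n2} = {n0}; idom=n0
  n5: preds {n2,n4}: {n0,n2} ∩ {n0,n4} = {n0}; idom=n0

Frontier:
  join n2 pred n0: · stop@n0
  join n2 pred n1: n1 stop@n0
  join n3 pred n0: · stop@n0
  join n3 pred n1: n1 stop@n0
  join n4 pred n1: n1 stop@n0
  join n4 pred n2: n2 stop@n0
  join n5 pred n2: n2 stop@n0
  join n5 pred n4: n4 stop@n0
  n0 → ∅
  n1 → {n2,n3,n4}
  n2 → {n4,n5}
  n3 → ∅
  n4 → {n5}
  n5 → ∅

φ for k: defs {n0,n1}
  DF⁺ = {n2,n3,n4,n5}

Answer: ["n2", "n3", "n4", "n5"]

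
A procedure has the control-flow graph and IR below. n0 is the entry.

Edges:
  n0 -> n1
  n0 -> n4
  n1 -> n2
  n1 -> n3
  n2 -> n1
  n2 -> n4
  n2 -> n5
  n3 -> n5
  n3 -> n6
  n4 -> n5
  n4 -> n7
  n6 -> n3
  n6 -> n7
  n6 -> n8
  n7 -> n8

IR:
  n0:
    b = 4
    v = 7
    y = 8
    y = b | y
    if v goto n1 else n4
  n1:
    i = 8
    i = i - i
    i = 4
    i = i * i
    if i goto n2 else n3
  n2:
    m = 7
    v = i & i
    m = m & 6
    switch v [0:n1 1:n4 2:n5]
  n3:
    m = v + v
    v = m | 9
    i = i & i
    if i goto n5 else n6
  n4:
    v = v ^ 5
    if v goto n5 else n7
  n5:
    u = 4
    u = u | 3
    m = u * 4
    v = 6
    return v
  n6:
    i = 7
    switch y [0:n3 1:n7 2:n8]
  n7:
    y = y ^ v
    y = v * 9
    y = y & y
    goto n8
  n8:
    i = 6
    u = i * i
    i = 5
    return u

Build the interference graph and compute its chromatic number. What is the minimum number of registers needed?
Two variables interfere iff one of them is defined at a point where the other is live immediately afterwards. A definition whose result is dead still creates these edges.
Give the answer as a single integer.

def/use:
  n0: {b,v,y} / ∅
  n1: {i} / ∅
  n2: {m,v} / {i}
  n3: {i,m,v} / {i,v}
  n4: {v} / {v}
  n5: {m,u,v} / ∅
  n6: {i} / {y}
  n7: {y} / {v,y}
  n8: {i,u} / ∅

Liveness:
  n0 li=∅ lo={v,y}
  n1 li={v,y} lo={i,v,y}
  n2 li={i,y} lo={v,y}
  n3 li={i,v,y} lo={v,y}
  n4 li={v,y} lo={v,y}
  n5 li=∅ lo=∅
  n6 li={v,y} lo={i,v,y}
  n7 li={v,y} lo=∅
  n8 li=∅ lo=∅

Conflict graph:
  b: {v,y}
  i: {m,u,v,y}
  m: {i,v,y}
  u: {i}
  v: {b,i,m,y}
  y: {b,i,m,v}

Chromatic number:
  {i,m,v,y} pairwise interfere (4-clique) ⇒ χ ≥ 4
  4-colouring: r0={b,i}  r1={u,v}  r2={y}  r3={m}
  χ = 4

Answer: 4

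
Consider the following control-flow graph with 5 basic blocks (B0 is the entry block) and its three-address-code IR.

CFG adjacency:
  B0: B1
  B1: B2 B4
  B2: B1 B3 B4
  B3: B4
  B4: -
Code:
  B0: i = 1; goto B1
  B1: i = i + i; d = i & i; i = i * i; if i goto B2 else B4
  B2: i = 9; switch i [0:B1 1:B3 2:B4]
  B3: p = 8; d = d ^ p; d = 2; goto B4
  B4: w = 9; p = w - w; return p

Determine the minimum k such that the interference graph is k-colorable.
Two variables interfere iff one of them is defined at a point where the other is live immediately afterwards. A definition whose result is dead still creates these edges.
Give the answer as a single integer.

def/use:
  B0: {i} / ∅
  B1: {d,i} / {i}
  B2: {i} / ∅
  B3: {d,p} / {d}
  B4: {p,w} / ∅

Liveness:
  B0: in=∅ out={i}
  B1: in={i} out={d}
  B2: in={d} out={d,i}
  B3: in={d} out=∅
  B4: in=∅ out=∅

Conflict graph:
  d — {i,p}
  i — {d}
  p — {d}
  w — ∅

Registers:
  clique {d,i} ⇒ need ≥ 2
  2-colouring: r0={d,w}  r1={i,p}
  χ = 2

Answer: 2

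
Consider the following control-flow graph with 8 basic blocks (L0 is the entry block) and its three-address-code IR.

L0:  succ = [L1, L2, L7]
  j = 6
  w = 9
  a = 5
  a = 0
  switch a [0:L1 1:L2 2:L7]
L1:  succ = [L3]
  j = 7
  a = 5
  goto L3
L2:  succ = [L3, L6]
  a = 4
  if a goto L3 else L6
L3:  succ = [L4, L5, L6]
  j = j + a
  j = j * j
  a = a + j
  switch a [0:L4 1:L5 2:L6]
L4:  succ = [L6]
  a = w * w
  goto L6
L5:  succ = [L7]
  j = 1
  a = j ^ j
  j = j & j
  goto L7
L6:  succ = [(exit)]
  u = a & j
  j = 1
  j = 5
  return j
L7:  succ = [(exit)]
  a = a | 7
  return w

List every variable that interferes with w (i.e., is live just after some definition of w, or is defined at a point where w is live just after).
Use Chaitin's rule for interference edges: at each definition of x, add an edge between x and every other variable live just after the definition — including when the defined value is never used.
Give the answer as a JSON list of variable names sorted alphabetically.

Per-block:
  L0: {a,j,w} / ∅
  L1: {a,j} / ∅
  L2: {a} / ∅
  L3: {a,j} / {a,j}
  L4: {a} / {w}
  L5: {a,j} / ∅
  L6: {j,u} / {a,j}
  L7: {a} / {a,w}

Live sets:
  L0: in=∅ out={a,j,w}
  L1: in={w} out={a,j,w}
  L2: in={j,w} out={a,j,w}
  L3: in={a,j,w} out={a,j,w}
  L4: in={j,w} out={a,j}
  L5: in={w} out={a,w}
  L6: in={a,j} out=∅
  L7: in={a,w} out=∅

Interference:
  a↔{j,w}
  j↔{a,w}
  u↔∅
  w↔{a,j}

N(w) = ["a", "j"]

Answer: ["a", "j"]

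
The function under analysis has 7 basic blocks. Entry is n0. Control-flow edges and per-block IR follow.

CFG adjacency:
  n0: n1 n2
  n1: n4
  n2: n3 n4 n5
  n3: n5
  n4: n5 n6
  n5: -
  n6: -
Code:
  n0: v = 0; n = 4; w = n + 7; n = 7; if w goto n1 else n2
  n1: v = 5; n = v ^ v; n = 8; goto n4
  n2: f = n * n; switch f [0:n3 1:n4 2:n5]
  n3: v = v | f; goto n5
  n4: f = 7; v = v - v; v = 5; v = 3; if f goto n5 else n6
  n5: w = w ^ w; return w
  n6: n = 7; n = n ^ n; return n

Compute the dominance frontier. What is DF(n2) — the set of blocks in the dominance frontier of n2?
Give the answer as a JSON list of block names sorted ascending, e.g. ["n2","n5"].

idom tree: n1←n0 n2←n0 n3←n2 n4←n0 n5←n0 n6←n4
Join-block Dom:
  n4: preds {n1,n2}: {n0,n1} ∩ {n0,n2} = {n0}; idom=n0
  n5: preds {n2,n3,n4}: {n0,n2} ∩ {n0,n2,n3} ∩ {n0,n4} = {n0}; idom=n0

DF walk-up:
  n4←n1: walk n1 to n0
  n4←n2: walk n2 to n0
  n5←n2: walk n2 to n0
  n5←n3: walk n3→n2 to n0
  n5←n4: walk n4 to n0
  n0: DF=∅
  n1: DF={n4}
  n2: DF={n4,n5}
  n3: DF={n5}
  n4: DF={n5}
  n5: DF=∅
  n6: DF=∅

DF(n2) = ["n4", "n5"]

Answer: ["n4", "n5"]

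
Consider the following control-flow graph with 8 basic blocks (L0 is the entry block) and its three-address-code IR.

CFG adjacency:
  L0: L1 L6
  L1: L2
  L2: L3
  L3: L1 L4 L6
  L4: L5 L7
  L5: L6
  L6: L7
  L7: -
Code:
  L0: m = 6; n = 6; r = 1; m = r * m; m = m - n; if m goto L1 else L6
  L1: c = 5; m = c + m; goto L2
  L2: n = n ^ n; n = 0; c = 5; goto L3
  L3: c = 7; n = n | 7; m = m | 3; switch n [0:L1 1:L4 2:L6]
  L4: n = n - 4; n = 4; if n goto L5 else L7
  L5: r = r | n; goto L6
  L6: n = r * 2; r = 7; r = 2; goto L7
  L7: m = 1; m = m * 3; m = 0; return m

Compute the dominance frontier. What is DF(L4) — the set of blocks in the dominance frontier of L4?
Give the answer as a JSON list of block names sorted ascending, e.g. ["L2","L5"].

idom tree: L1←L0 L2←L1 L3←L2 L4←L3 L5←L4 L6←L0 L7←L0
Dom∩ at merges:
  L1: preds {L0,L3}: {L0} ∩ {L0,L1,L2,L3} = {L0}; idom=L0
  L6: preds {L0,L3,L5}: {L0} ∩ {L0,L1,L2,L3} ∩ {L0,L1,L2,L3,L4,L5} = {L0}; idom=L0
  L7: preds {L4,L6}: {L0,L1,L2,L3,L4} ∩ {L0,L6} = {L0}; idom=L0

DF walk-up:
  join L1 pred L0: · stop@L0
  join L1 pred L3: L3→L2→L1 stop@L0
  join L6 pred L0: · stop@L0
  join L6 pred L3: L3→L2→L1 stop@L0
  join L6 pred L5: L5→L4→L3→L2→L1 stop@L0
  join L7 pred L4: L4→L3→L2→L1 stop@L0
  join L7 pred L6: L6 stop@L0
  L0 → ∅
  L1 → {L1,L6,L7}
  L2 → {L1,L6,L7}
  L3 → {L1,L6,L7}
  L4 → {L6,L7}
  L5 → {L6}
  L6 → {L7}
  L7 → ∅

DF(L4) = ["L6", "L7"]

Answer: ["L6", "L7"]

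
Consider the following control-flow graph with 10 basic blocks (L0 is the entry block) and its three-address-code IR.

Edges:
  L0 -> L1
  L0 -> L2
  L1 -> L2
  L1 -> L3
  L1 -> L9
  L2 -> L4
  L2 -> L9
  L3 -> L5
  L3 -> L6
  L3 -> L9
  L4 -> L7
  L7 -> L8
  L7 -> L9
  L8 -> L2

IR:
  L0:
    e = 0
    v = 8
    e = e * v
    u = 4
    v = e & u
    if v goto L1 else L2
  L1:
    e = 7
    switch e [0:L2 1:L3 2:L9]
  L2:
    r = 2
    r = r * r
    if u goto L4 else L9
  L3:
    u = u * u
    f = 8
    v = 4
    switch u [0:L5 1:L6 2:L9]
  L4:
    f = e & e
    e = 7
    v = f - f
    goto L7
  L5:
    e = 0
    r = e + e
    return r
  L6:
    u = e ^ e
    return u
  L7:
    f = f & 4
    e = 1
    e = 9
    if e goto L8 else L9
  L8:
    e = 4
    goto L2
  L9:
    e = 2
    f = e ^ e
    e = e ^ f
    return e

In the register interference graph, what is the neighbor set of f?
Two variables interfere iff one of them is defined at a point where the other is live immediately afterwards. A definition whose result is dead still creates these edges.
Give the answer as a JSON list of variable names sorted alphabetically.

Answer: ["e", "u", "v"]

Derivation:
Block summaries:
  L0: def={e,u,v} ue=∅
  L1: def={e} ue=∅
  L2: def={r} ue={u}
  L3: def={f,u,v} ue={u}
  L4: def={e,f,v} ue={e}
  L5: def={e,r} ue=∅
  L6: def={u} ue={e}
  L7: def={e,f} ue={f}
  L8: def={e} ue=∅
  L9: def={e,f} ue=∅

Backward fixpoint:
  live L0: ∅→{e,u}
  live L1: {u}→{e,u}
  live L2: {e,u}→{e,u}
  live L3: {e,u}→{e}
  live L4: {e,u}→{f,u}
  live L5: ∅→∅
  live L6: {e}→∅
  live L7: {f,u}→{u}
  live L8: {u}→{e,u}
  live L9: ∅→∅

Conflict graph:
  e: {f,r,u,v}
  f: {e,u,v}
  r: {e,u}
  u: {e,f,r,v}
  v: {e,f,u}

N(f) = ["e", "u", "v"]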